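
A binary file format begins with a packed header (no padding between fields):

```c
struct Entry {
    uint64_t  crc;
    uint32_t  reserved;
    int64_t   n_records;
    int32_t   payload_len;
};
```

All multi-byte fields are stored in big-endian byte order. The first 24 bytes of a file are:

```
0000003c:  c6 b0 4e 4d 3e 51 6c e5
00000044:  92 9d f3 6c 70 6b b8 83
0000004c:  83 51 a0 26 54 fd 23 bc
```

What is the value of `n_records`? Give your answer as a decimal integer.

`n_records` follows `crc` (8 B), `reserved` (4 B), so it starts at offset 8 + 4 = 12 and occupies 8 bytes.
Bytes at offsets 12..19: 70 6B B8 83 83 51 A0 26.
Big-endian: lowest address holds the most-significant byte.
The bytes are already most-significant first: 0x706BB8838351A026.
0x706BB8838351A026 = 8100771229739360294.

8100771229739360294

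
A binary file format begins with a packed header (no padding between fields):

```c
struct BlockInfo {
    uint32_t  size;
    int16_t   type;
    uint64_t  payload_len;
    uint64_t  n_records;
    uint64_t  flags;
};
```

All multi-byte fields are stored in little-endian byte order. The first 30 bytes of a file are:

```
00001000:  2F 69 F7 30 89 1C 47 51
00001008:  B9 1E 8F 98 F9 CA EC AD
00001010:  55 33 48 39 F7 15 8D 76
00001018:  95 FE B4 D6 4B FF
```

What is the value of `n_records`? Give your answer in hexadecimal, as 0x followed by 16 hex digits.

`n_records` follows `size` (4 B), `type` (2 B), `payload_len` (8 B), so it starts at offset 4 + 2 + 8 = 14 and occupies 8 bytes.
Bytes at offsets 14..21: EC AD 55 33 48 39 F7 15.
In little-endian order the low byte comes first in memory.
Reassemble most-significant byte first: 15 F7 39 48 33 55 AD EC → 0x15F739483355ADEC.

0x15F739483355ADEC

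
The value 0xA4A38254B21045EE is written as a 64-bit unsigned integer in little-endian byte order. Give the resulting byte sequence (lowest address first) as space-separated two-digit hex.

EE 45 10 B2 54 82 A3 A4

Split into bytes (most-significant first): A4 A3 82 54 B2 10 45 EE.
Little-endian: lowest address holds the least-significant byte.
So at ascending addresses the bytes are EE 45 10 B2 54 82 A3 A4.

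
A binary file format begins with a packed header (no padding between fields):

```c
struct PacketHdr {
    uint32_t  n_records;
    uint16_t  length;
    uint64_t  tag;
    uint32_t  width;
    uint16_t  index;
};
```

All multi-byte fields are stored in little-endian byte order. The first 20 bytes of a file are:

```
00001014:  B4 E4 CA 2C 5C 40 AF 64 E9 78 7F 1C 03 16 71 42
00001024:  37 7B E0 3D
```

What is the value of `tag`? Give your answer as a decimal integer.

`tag` follows `n_records` (4 B), `length` (2 B), so it starts at offset 4 + 2 = 6 and occupies 8 bytes.
Bytes at offsets 6..13: AF 64 E9 78 7F 1C 03 16.
Little-endian stores the least-significant byte at the lowest address.
Reassemble most-significant byte first: 16 03 1C 7F 78 E9 64 AF → 0x16031C7F78E964AF.
0x16031C7F78E964AF = 1586142827579532463.

1586142827579532463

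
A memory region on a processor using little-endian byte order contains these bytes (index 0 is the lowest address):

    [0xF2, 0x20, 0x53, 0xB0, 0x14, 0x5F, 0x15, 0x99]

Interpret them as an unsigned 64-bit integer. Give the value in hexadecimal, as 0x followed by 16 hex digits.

Little-endian: lowest address holds the least-significant byte.
Reassemble most-significant byte first: 99 15 5F 14 B0 53 20 F2 → 0x99155F14B05320F2.

0x99155F14B05320F2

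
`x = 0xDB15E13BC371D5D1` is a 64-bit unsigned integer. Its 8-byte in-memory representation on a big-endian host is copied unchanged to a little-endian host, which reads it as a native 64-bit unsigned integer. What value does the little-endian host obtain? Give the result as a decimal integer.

15120116407303476699

Stored big-endian, the bytes at ascending addresses are DB 15 E1 3B C3 71 D5 D1.
Read back as little-endian, the first byte is least significant, giving 0xD1D571C33BE115DB.
0xD1D571C33BE115DB = 15120116407303476699.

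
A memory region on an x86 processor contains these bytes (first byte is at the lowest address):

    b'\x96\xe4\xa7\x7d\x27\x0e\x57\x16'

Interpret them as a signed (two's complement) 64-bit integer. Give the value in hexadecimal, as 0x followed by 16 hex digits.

0x16570E277DA7E496

Little-endian: lowest address holds the least-significant byte.
Reassemble most-significant byte first: 16 57 0E 27 7D A7 E4 96 → 0x16570E277DA7E496.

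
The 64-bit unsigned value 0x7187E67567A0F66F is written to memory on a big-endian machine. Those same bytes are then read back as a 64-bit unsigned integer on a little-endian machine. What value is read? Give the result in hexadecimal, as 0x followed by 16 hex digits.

0x6FF6A06775E68771

Stored big-endian, the bytes at ascending addresses are 71 87 E6 75 67 A0 F6 6F.
Read back as little-endian, the first byte is least significant, giving 0x6FF6A06775E68771.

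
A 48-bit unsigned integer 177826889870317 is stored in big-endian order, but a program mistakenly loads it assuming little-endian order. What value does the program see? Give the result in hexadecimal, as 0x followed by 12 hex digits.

177826889870317 in 48-bit hexadecimal is 0xA1BB8C9A2BED.
Stored big-endian, the bytes at ascending addresses are A1 BB 8C 9A 2B ED.
Read back as little-endian, the first byte is least significant, giving 0xED2B9A8CBBA1.

0xED2B9A8CBBA1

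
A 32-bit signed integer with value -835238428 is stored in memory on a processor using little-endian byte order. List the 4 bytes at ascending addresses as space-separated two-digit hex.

Two's complement of -835238428 in 32 bits: 835238428 = 0x31C8BA1C; invert → 0xCE3745E3; add 1 → 0xCE3745E4.
Split into bytes (most-significant first): CE 37 45 E4.
In little-endian order the low byte comes first in memory.
So at ascending addresses the bytes are E4 45 37 CE.

E4 45 37 CE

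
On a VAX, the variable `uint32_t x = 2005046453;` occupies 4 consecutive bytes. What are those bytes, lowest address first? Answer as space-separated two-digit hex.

B5 94 82 77

2005046453 in hexadecimal, padded to 32 bits, is 0x778294B5.
Split into bytes (most-significant first): 77 82 94 B5.
In little-endian order the low byte comes first in memory.
So at ascending addresses the bytes are B5 94 82 77.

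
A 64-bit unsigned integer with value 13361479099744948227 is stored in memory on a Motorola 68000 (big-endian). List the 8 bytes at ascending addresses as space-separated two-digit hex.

B9 6D 82 72 F6 1A 90 03

13361479099744948227 in hexadecimal, padded to 64 bits, is 0xB96D8272F61A9003.
Split into bytes (most-significant first): B9 6D 82 72 F6 1A 90 03.
Big-endian stores the most-significant byte at the lowest address.
So the memory order matches the most-significant-first order: B9 6D 82 72 F6 1A 90 03.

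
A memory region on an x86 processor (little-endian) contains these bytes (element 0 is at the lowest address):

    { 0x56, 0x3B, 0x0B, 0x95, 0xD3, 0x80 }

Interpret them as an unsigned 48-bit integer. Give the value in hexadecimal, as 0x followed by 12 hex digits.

Little-endian stores the least-significant byte at the lowest address.
Reassemble most-significant byte first: 80 D3 95 0B 3B 56 → 0x80D3950B3B56.

0x80D3950B3B56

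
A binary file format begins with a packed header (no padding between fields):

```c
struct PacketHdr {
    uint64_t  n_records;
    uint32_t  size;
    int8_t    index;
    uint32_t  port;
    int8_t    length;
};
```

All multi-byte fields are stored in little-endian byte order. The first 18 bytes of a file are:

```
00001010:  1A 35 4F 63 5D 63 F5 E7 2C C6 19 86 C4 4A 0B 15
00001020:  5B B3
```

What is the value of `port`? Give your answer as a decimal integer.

1528105802

`port` follows `n_records` (8 B), `size` (4 B), `index` (1 B), so it starts at offset 8 + 4 + 1 = 13 and occupies 4 bytes.
Bytes at offsets 13..16: 4A 0B 15 5B.
Little-endian: lowest address holds the least-significant byte.
Reassemble most-significant byte first: 5B 15 0B 4A → 0x5B150B4A.
0x5B150B4A = 1528105802.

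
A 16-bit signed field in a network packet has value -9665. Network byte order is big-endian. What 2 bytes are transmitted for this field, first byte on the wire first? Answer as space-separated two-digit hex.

DA 3F

Two's complement of -9665 in 16 bits: 9665 = 0x25C1; invert → 0xDA3E; add 1 → 0xDA3F.
Split into bytes (most-significant first): DA 3F.
Big-endian stores the most-significant byte at the lowest address.
So the memory order matches the most-significant-first order: DA 3F.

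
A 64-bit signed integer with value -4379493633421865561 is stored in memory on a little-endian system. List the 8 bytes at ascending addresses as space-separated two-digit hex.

A7 0D CE 73 BE E9 38 C3

Two's complement of -4379493633421865561 in 64 bits: 4379493633421865561 = 0x3CC716418C31F259; invert → 0xC338E9BE73CE0DA6; add 1 → 0xC338E9BE73CE0DA7.
Split into bytes (most-significant first): C3 38 E9 BE 73 CE 0D A7.
Little-endian: lowest address holds the least-significant byte.
So at ascending addresses the bytes are A7 0D CE 73 BE E9 38 C3.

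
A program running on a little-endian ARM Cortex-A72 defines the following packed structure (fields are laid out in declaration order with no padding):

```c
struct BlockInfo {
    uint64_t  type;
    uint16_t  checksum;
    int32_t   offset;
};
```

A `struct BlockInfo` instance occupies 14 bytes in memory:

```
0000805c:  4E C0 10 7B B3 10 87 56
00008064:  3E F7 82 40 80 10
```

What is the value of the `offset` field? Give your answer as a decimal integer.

276840578

`offset` follows `type` (8 B), `checksum` (2 B), so it starts at offset 8 + 2 = 10 and occupies 4 bytes.
Bytes at offsets 10..13: 82 40 80 10.
In little-endian order the low byte comes first in memory.
Reassemble most-significant byte first: 10 80 40 82 → 0x10804082.
0x10804082 = 276840578.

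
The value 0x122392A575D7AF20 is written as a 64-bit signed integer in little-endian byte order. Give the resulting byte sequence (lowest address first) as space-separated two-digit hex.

20 AF D7 75 A5 92 23 12

Split into bytes (most-significant first): 12 23 92 A5 75 D7 AF 20.
Little-endian stores the least-significant byte at the lowest address.
So at ascending addresses the bytes are 20 AF D7 75 A5 92 23 12.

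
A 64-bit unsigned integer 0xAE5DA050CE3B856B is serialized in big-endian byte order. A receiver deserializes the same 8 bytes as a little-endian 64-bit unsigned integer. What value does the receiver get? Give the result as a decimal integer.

Stored big-endian, the bytes at ascending addresses are AE 5D A0 50 CE 3B 85 6B.
Read back as little-endian, the first byte is least significant, giving 0x6B853BCE50A05DAE.
0x6B853BCE50A05DAE = 7747664491262795182.

7747664491262795182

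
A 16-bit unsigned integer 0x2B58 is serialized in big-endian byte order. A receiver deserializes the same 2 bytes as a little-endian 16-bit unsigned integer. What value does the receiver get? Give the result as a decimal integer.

22571

Stored big-endian, the bytes at ascending addresses are 2B 58.
Read back as little-endian, the first byte is least significant, giving 0x582B.
0x582B = 22571.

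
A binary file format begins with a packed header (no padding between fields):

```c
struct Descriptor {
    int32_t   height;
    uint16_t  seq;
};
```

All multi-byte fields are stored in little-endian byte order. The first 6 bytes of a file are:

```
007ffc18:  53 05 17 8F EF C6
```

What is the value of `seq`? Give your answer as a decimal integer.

`seq` follows `height` (4 bytes), so it starts at byte offset 4 and occupies 2 bytes.
Bytes at offsets 4..5: EF C6.
In little-endian order the low byte comes first in memory.
Reassemble most-significant byte first: C6 EF → 0xC6EF.
0xC6EF = 50927.

50927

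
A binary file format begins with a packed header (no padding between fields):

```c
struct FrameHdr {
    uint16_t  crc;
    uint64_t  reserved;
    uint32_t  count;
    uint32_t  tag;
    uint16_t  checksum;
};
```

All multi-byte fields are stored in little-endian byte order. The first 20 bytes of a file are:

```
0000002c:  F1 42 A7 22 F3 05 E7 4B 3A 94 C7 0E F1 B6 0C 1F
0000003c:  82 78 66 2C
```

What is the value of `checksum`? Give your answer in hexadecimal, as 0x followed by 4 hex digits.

`checksum` follows `crc` (2 B), `reserved` (8 B), `count` (4 B), `tag` (4 B), so it starts at offset 2 + 8 + 4 + 4 = 18 and occupies 2 bytes.
Bytes at offsets 18..19: 66 2C.
In little-endian order the low byte comes first in memory.
Reassemble most-significant byte first: 2C 66 → 0x2C66.

0x2C66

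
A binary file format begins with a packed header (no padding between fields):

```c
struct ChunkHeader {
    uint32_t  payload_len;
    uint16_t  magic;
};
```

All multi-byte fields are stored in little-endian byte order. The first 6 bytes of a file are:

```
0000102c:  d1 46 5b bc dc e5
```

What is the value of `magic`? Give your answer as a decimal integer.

`magic` follows `payload_len` (4 bytes), so it starts at byte offset 4 and occupies 2 bytes.
Bytes at offsets 4..5: DC E5.
Little-endian: lowest address holds the least-significant byte.
Reassemble most-significant byte first: E5 DC → 0xE5DC.
0xE5DC = 58844.

58844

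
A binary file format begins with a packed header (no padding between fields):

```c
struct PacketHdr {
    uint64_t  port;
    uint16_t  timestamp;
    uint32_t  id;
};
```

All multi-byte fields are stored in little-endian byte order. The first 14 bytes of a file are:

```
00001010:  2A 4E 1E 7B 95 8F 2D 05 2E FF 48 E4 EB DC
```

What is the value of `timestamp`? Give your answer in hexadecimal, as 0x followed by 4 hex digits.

`timestamp` follows `port` (8 bytes), so it starts at byte offset 8 and occupies 2 bytes.
Bytes at offsets 8..9: 2E FF.
Little-endian stores the least-significant byte at the lowest address.
Reassemble most-significant byte first: FF 2E → 0xFF2E.

0xFF2E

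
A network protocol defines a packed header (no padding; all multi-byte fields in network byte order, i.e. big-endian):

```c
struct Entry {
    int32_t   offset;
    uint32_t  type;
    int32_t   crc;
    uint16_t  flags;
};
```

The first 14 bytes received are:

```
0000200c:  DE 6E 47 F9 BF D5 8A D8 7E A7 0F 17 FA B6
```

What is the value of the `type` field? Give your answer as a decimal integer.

`type` follows `offset` (4 bytes), so it starts at byte offset 4 and occupies 4 bytes.
Bytes at offsets 4..7: BF D5 8A D8.
Big-endian stores the most-significant byte at the lowest address.
The bytes are already most-significant first: 0xBFD58AD8.
0xBFD58AD8 = 3218442968.

3218442968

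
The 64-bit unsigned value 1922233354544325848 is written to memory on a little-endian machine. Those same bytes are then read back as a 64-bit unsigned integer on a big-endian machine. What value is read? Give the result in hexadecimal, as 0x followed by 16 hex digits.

0xD8A405310D25AD1A

1922233354544325848 in 64-bit hexadecimal is 0x1AAD250D3105A4D8.
Stored little-endian, the bytes at ascending addresses are D8 A4 05 31 0D 25 AD 1A.
Read back as big-endian, the last byte is least significant, giving 0xD8A405310D25AD1A.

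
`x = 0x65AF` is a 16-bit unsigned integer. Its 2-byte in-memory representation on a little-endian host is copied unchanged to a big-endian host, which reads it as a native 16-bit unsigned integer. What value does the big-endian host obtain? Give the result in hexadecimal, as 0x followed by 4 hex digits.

0xAF65

Stored little-endian, the bytes at ascending addresses are AF 65.
Read back as big-endian, the last byte is least significant, giving 0xAF65.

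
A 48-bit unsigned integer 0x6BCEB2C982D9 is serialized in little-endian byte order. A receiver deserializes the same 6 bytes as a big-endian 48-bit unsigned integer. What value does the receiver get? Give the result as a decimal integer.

239155752914539

Stored little-endian, the bytes at ascending addresses are D9 82 C9 B2 CE 6B.
Read back as big-endian, the last byte is least significant, giving 0xD982C9B2CE6B.
0xD982C9B2CE6B = 239155752914539.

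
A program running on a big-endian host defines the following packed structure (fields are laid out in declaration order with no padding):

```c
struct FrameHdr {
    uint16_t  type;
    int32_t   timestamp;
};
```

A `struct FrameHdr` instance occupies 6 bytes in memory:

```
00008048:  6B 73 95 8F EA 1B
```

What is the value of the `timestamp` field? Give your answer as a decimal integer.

`timestamp` follows `type` (2 bytes), so it starts at byte offset 2 and occupies 4 bytes.
Bytes at offsets 2..5: 95 8F EA 1B.
In big-endian order the high byte comes first in memory.
The bytes are already most-significant first: 0x958FEA1B.
Top bit is set, so as a signed 32-bit value this is 0x958FEA1B − 2^32 = -1785730533.

-1785730533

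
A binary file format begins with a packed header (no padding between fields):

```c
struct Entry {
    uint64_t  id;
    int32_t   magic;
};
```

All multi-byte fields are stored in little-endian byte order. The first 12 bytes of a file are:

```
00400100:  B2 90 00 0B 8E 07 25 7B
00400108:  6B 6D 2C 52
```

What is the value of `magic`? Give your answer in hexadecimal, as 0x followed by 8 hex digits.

0x522C6D6B

`magic` follows `id` (8 bytes), so it starts at byte offset 8 and occupies 4 bytes.
Bytes at offsets 8..11: 6B 6D 2C 52.
In little-endian order the low byte comes first in memory.
Reassemble most-significant byte first: 52 2C 6D 6B → 0x522C6D6B.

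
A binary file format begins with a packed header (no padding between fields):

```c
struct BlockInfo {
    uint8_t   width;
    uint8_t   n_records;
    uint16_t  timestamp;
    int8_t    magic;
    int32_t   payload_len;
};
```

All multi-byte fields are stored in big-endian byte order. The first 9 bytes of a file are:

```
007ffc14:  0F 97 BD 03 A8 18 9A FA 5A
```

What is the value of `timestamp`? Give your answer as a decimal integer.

`timestamp` follows `width` (1 B), `n_records` (1 B), so it starts at offset 1 + 1 = 2 and occupies 2 bytes.
Bytes at offsets 2..3: BD 03.
Big-endian: lowest address holds the most-significant byte.
The bytes are already most-significant first: 0xBD03.
0xBD03 = 48387.

48387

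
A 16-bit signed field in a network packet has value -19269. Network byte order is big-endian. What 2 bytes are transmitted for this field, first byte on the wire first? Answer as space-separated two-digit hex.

Two's complement of -19269 in 16 bits: 19269 = 0x4B45; invert → 0xB4BA; add 1 → 0xB4BB.
Split into bytes (most-significant first): B4 BB.
Big-endian stores the most-significant byte at the lowest address.
So the memory order matches the most-significant-first order: B4 BB.

B4 BB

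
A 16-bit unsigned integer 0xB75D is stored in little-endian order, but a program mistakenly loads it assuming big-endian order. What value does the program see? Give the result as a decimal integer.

Stored little-endian, the bytes at ascending addresses are 5D B7.
Read back as big-endian, the last byte is least significant, giving 0x5DB7.
0x5DB7 = 23991.

23991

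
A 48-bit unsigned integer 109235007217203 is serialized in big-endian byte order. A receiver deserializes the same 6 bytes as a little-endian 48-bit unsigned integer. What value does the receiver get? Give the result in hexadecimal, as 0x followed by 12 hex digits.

109235007217203 in 48-bit hexadecimal is 0x635941CD5E33.
Stored big-endian, the bytes at ascending addresses are 63 59 41 CD 5E 33.
Read back as little-endian, the first byte is least significant, giving 0x335ECD415963.

0x335ECD415963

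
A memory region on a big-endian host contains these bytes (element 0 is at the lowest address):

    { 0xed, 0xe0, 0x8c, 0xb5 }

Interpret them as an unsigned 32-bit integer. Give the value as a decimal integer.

3990916277

Big-endian: lowest address holds the most-significant byte.
The bytes are already most-significant first: 0xEDE08CB5.
0xEDE08CB5 = 3990916277.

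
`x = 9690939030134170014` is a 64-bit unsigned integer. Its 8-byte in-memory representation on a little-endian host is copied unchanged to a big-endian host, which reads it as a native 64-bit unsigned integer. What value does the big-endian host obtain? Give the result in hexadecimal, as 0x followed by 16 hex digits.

9690939030134170014 in 64-bit hexadecimal is 0x867D21B3FF1DA19E.
Stored little-endian, the bytes at ascending addresses are 9E A1 1D FF B3 21 7D 86.
Read back as big-endian, the last byte is least significant, giving 0x9EA11DFFB3217D86.

0x9EA11DFFB3217D86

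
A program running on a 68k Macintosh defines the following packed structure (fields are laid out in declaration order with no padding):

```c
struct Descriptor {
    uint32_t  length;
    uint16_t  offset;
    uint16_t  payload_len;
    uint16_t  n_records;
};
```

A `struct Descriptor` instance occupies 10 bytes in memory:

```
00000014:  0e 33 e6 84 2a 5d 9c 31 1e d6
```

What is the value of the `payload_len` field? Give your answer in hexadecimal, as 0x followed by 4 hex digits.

0x9C31

`payload_len` follows `length` (4 B), `offset` (2 B), so it starts at offset 4 + 2 = 6 and occupies 2 bytes.
Bytes at offsets 6..7: 9C 31.
In big-endian order the high byte comes first in memory.
The bytes are already most-significant first: 0x9C31.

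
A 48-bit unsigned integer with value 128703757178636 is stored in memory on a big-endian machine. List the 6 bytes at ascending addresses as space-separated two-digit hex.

128703757178636 in hexadecimal, padded to 48 bits, is 0x750E2DBA570C.
Split into bytes (most-significant first): 75 0E 2D BA 57 0C.
In big-endian order the high byte comes first in memory.
So the memory order matches the most-significant-first order: 75 0E 2D BA 57 0C.

75 0E 2D BA 57 0C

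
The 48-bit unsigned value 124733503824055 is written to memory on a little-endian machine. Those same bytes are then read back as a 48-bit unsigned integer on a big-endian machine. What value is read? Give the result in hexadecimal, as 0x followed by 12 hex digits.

124733503824055 in 48-bit hexadecimal is 0x7171C82FE0B7.
Stored little-endian, the bytes at ascending addresses are B7 E0 2F C8 71 71.
Read back as big-endian, the last byte is least significant, giving 0xB7E02FC87171.

0xB7E02FC87171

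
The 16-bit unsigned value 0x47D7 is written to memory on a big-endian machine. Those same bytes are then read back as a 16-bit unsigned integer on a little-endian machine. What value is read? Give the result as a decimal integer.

55111

Stored big-endian, the bytes at ascending addresses are 47 D7.
Read back as little-endian, the first byte is least significant, giving 0xD747.
0xD747 = 55111.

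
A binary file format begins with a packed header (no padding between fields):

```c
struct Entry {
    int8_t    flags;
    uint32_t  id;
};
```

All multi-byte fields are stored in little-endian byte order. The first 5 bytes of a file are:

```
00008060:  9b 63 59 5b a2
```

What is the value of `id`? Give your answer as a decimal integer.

`id` follows `flags` (1 byte), so it starts at byte offset 1 and occupies 4 bytes.
Bytes at offsets 1..4: 63 59 5B A2.
Little-endian stores the least-significant byte at the lowest address.
Reassemble most-significant byte first: A2 5B 59 63 → 0xA25B5963.
0xA25B5963 = 2723895651.

2723895651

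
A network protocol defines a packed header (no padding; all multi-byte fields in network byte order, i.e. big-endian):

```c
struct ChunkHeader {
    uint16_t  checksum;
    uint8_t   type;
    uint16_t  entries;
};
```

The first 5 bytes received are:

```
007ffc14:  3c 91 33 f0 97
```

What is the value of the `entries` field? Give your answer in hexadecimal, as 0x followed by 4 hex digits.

0xF097

`entries` follows `checksum` (2 B), `type` (1 B), so it starts at offset 2 + 1 = 3 and occupies 2 bytes.
Bytes at offsets 3..4: F0 97.
Big-endian stores the most-significant byte at the lowest address.
The bytes are already most-significant first: 0xF097.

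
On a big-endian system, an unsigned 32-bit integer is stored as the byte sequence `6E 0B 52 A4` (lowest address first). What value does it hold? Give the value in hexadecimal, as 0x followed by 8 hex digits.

0x6E0B52A4

Big-endian: lowest address holds the most-significant byte.
The bytes are already most-significant first: 0x6E0B52A4.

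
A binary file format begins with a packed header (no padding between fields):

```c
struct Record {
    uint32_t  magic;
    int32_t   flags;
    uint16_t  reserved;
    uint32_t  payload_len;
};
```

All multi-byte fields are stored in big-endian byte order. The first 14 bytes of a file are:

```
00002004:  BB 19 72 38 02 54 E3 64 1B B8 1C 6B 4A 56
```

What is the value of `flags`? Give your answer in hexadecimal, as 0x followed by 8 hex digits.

`flags` follows `magic` (4 bytes), so it starts at byte offset 4 and occupies 4 bytes.
Bytes at offsets 4..7: 02 54 E3 64.
In big-endian order the high byte comes first in memory.
The bytes are already most-significant first: 0x0254E364.

0x0254E364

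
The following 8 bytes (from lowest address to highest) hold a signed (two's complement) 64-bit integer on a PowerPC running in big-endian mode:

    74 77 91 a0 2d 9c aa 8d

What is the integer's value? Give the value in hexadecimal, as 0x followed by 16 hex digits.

Big-endian: lowest address holds the most-significant byte.
The bytes are already most-significant first: 0x747791A02D9CAA8D.

0x747791A02D9CAA8D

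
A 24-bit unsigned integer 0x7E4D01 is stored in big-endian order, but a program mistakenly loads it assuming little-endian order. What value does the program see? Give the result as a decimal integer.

85374

Stored big-endian, the bytes at ascending addresses are 7E 4D 01.
Read back as little-endian, the first byte is least significant, giving 0x014D7E.
0x014D7E = 85374.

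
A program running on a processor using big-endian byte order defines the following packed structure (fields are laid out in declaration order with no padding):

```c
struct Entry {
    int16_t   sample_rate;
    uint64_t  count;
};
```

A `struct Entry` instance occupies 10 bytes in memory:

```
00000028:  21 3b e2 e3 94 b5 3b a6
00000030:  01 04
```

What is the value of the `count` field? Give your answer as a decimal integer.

16349074578395758852

`count` follows `sample_rate` (2 bytes), so it starts at byte offset 2 and occupies 8 bytes.
Bytes at offsets 2..9: E2 E3 94 B5 3B A6 01 04.
Big-endian stores the most-significant byte at the lowest address.
The bytes are already most-significant first: 0xE2E394B53BA60104.
0xE2E394B53BA60104 = 16349074578395758852.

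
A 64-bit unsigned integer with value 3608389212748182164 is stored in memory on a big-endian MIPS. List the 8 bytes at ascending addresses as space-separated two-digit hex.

32 13 92 DE F5 34 F2 94

3608389212748182164 in hexadecimal, padded to 64 bits, is 0x321392DEF534F294.
Split into bytes (most-significant first): 32 13 92 DE F5 34 F2 94.
Big-endian: lowest address holds the most-significant byte.
So the memory order matches the most-significant-first order: 32 13 92 DE F5 34 F2 94.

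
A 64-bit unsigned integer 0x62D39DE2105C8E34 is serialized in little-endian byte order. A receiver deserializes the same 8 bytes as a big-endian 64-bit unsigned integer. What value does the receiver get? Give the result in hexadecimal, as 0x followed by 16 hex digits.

0x348E5C10E29DD362

Stored little-endian, the bytes at ascending addresses are 34 8E 5C 10 E2 9D D3 62.
Read back as big-endian, the last byte is least significant, giving 0x348E5C10E29DD362.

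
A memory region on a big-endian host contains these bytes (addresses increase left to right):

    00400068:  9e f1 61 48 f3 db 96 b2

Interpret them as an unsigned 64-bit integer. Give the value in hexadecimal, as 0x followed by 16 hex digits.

In big-endian order the high byte comes first in memory.
The bytes are already most-significant first: 0x9EF16148F3DB96B2.

0x9EF16148F3DB96B2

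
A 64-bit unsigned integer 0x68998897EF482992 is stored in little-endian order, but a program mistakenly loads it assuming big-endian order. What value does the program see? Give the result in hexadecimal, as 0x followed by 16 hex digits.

Stored little-endian, the bytes at ascending addresses are 92 29 48 EF 97 88 99 68.
Read back as big-endian, the last byte is least significant, giving 0x922948EF97889968.

0x922948EF97889968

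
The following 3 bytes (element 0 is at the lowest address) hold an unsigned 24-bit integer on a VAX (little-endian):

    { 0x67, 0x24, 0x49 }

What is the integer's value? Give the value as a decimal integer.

Little-endian: lowest address holds the least-significant byte.
Reassemble most-significant byte first: 49 24 67 → 0x492467.
0x492467 = 4793447.

4793447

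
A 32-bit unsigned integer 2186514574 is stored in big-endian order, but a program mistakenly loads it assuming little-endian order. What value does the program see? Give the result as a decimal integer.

2391823234

2186514574 in 32-bit hexadecimal is 0x8253908E.
Stored big-endian, the bytes at ascending addresses are 82 53 90 8E.
Read back as little-endian, the first byte is least significant, giving 0x8E905382.
0x8E905382 = 2391823234.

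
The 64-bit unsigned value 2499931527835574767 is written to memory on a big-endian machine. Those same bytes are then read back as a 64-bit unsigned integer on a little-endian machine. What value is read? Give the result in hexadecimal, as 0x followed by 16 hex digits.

0xEF6170B77A8AB122

2499931527835574767 in 64-bit hexadecimal is 0x22B18A7AB77061EF.
Stored big-endian, the bytes at ascending addresses are 22 B1 8A 7A B7 70 61 EF.
Read back as little-endian, the first byte is least significant, giving 0xEF6170B77A8AB122.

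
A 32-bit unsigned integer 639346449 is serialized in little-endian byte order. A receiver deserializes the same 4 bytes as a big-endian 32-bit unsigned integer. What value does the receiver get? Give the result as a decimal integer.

639346449 in 32-bit hexadecimal is 0x261BA711.
Stored little-endian, the bytes at ascending addresses are 11 A7 1B 26.
Read back as big-endian, the last byte is least significant, giving 0x11A71B26.
0x11A71B26 = 296164134.

296164134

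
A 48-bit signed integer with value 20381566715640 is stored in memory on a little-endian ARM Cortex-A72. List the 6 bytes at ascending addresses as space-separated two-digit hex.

F8 46 0B 74 89 12

20381566715640 in hexadecimal, padded to 48 bits, is 0x1289740B46F8.
Split into bytes (most-significant first): 12 89 74 0B 46 F8.
Little-endian: lowest address holds the least-significant byte.
So at ascending addresses the bytes are F8 46 0B 74 89 12.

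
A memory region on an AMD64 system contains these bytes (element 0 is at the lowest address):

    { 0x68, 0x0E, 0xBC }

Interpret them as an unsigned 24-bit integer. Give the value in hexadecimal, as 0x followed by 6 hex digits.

Little-endian: lowest address holds the least-significant byte.
Reassemble most-significant byte first: BC 0E 68 → 0xBC0E68.

0xBC0E68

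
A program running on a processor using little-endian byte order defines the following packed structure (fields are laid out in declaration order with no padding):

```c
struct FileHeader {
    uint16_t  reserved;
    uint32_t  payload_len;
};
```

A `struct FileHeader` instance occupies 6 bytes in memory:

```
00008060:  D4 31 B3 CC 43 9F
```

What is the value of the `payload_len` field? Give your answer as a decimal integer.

`payload_len` follows `reserved` (2 bytes), so it starts at byte offset 2 and occupies 4 bytes.
Bytes at offsets 2..5: B3 CC 43 9F.
In little-endian order the low byte comes first in memory.
Reassemble most-significant byte first: 9F 43 CC B3 → 0x9F43CCB3.
0x9F43CCB3 = 2672020659.

2672020659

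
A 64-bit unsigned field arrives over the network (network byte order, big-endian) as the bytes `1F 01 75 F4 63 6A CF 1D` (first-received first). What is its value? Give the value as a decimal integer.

Big-endian: lowest address holds the most-significant byte.
The bytes are already most-significant first: 0x1F0175F4636ACF1D.
0x1F0175F4636ACF1D = 2234196582652890909.

2234196582652890909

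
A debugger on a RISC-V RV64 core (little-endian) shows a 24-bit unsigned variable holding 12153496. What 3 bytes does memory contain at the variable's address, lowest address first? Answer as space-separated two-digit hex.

12153496 in hexadecimal, padded to 24 bits, is 0xB97298.
Split into bytes (most-significant first): B9 72 98.
Little-endian stores the least-significant byte at the lowest address.
So at ascending addresses the bytes are 98 72 B9.

98 72 B9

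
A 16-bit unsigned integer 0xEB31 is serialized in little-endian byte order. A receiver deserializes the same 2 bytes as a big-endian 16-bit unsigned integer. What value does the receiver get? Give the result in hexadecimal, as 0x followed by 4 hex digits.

0x31EB

Stored little-endian, the bytes at ascending addresses are 31 EB.
Read back as big-endian, the last byte is least significant, giving 0x31EB.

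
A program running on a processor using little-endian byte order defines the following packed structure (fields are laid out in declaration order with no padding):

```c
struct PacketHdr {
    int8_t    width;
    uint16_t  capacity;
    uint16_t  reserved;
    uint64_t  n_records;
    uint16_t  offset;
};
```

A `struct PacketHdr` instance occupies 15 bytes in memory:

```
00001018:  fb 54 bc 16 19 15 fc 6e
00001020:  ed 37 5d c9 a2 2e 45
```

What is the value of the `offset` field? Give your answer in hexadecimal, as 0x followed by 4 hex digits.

`offset` follows `width` (1 B), `capacity` (2 B), `reserved` (2 B), `n_records` (8 B), so it starts at offset 1 + 2 + 2 + 8 = 13 and occupies 2 bytes.
Bytes at offsets 13..14: 2E 45.
Little-endian stores the least-significant byte at the lowest address.
Reassemble most-significant byte first: 45 2E → 0x452E.

0x452E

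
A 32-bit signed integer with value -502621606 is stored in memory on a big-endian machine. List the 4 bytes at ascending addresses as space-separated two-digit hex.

E2 0A 9A 5A

Two's complement of -502621606 in 32 bits: 502621606 = 0x1DF565A6; invert → 0xE20A9A59; add 1 → 0xE20A9A5A.
Split into bytes (most-significant first): E2 0A 9A 5A.
In big-endian order the high byte comes first in memory.
So the memory order matches the most-significant-first order: E2 0A 9A 5A.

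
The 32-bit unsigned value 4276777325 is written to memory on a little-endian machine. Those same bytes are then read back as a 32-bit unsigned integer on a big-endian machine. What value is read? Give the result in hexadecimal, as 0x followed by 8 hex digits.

0x6D71EAFE

4276777325 in 32-bit hexadecimal is 0xFEEA716D.
Stored little-endian, the bytes at ascending addresses are 6D 71 EA FE.
Read back as big-endian, the last byte is least significant, giving 0x6D71EAFE.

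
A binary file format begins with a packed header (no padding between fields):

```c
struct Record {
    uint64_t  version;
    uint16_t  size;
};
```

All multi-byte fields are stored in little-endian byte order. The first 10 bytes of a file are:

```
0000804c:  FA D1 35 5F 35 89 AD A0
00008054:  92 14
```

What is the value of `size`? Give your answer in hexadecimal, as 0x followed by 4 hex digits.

`size` follows `version` (8 bytes), so it starts at byte offset 8 and occupies 2 bytes.
Bytes at offsets 8..9: 92 14.
Little-endian: lowest address holds the least-significant byte.
Reassemble most-significant byte first: 14 92 → 0x1492.

0x1492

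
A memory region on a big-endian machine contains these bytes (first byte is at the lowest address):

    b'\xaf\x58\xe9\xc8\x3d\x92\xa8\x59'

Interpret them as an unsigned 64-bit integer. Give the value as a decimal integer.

Big-endian: lowest address holds the most-significant byte.
The bytes are already most-significant first: 0xAF58E9C83D92A859.
0xAF58E9C83D92A859 = 12635105800823679065.

12635105800823679065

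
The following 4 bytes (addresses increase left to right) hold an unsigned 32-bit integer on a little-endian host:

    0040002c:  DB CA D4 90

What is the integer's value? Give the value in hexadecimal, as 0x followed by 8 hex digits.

0x90D4CADB

In little-endian order the low byte comes first in memory.
Reassemble most-significant byte first: 90 D4 CA DB → 0x90D4CADB.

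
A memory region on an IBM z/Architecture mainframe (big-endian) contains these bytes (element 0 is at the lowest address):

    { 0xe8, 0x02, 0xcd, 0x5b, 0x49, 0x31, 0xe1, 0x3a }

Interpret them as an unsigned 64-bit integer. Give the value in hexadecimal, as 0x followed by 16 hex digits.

Big-endian: lowest address holds the most-significant byte.
The bytes are already most-significant first: 0xE802CD5B4931E13A.

0xE802CD5B4931E13A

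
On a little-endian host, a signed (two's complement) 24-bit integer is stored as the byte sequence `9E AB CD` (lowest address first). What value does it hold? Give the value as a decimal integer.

Little-endian stores the least-significant byte at the lowest address.
Reassemble most-significant byte first: CD AB 9E → 0xCDAB9E.
Top bit is set, so as a signed 24-bit value this is 0xCDAB9E − 2^24 = -3298402.

-3298402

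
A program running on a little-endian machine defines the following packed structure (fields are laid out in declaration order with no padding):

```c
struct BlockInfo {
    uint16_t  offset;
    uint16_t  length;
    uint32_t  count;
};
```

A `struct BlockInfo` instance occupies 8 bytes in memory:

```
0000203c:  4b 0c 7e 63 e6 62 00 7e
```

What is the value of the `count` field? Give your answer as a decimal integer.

2113954534

`count` follows `offset` (2 B), `length` (2 B), so it starts at offset 2 + 2 = 4 and occupies 4 bytes.
Bytes at offsets 4..7: E6 62 00 7E.
In little-endian order the low byte comes first in memory.
Reassemble most-significant byte first: 7E 00 62 E6 → 0x7E0062E6.
0x7E0062E6 = 2113954534.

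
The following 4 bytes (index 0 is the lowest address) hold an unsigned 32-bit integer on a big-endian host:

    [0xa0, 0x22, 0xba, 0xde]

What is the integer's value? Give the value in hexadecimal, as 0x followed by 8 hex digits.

Big-endian: lowest address holds the most-significant byte.
The bytes are already most-significant first: 0xA022BADE.

0xA022BADE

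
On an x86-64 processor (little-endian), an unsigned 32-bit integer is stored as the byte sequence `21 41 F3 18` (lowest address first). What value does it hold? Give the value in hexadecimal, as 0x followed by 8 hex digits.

In little-endian order the low byte comes first in memory.
Reassemble most-significant byte first: 18 F3 41 21 → 0x18F34121.

0x18F34121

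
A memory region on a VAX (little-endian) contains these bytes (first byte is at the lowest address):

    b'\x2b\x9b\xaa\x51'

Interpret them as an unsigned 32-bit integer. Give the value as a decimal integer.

In little-endian order the low byte comes first in memory.
Reassemble most-significant byte first: 51 AA 9B 2B → 0x51AA9B2B.
0x51AA9B2B = 1370135339.

1370135339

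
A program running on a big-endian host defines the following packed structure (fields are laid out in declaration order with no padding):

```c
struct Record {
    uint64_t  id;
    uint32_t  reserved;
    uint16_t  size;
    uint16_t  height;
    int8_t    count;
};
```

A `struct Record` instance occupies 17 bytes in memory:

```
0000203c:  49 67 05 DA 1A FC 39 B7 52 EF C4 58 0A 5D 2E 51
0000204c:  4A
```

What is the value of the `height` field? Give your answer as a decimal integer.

`height` follows `id` (8 B), `reserved` (4 B), `size` (2 B), so it starts at offset 8 + 4 + 2 = 14 and occupies 2 bytes.
Bytes at offsets 14..15: 2E 51.
In big-endian order the high byte comes first in memory.
The bytes are already most-significant first: 0x2E51.
0x2E51 = 11857.

11857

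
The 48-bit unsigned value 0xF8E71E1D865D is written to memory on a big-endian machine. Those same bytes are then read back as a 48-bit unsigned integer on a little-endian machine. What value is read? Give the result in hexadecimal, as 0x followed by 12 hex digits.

Stored big-endian, the bytes at ascending addresses are F8 E7 1E 1D 86 5D.
Read back as little-endian, the first byte is least significant, giving 0x5D861D1EE7F8.

0x5D861D1EE7F8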